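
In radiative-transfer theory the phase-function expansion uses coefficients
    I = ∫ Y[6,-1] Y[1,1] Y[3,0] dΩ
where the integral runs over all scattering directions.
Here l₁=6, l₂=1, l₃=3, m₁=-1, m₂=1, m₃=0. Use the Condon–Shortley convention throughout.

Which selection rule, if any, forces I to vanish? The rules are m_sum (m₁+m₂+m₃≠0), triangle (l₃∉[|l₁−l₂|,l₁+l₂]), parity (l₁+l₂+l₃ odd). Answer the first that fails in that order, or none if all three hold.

azimuthal sum: -1 + 1 + 0 = 0  ✓
l₃ must lie in [5,7]; have l₃=3  ✗
L = 6 + 1 + 3 = 10 (even)

triangle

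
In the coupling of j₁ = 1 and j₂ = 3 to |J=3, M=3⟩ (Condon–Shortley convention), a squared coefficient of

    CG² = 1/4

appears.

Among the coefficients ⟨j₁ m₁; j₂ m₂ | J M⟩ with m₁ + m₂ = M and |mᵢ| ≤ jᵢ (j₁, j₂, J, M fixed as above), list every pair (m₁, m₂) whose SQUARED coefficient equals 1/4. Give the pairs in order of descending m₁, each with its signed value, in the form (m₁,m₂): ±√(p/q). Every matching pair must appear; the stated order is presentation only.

Admissible pairs with m₁+m₂ = M = 3: (0,3), (1,2)
  (m₁,m₂)=(1,2): CG² = 1/4, CG = +√(1/4)   ← matches the target
  (m₁,m₂)=(0,3): CG² = 3/4, CG = −√(3/4)
Pairs with CG² = 1/4: (1,2): +√(1/4)

(1,2): +√(1/4)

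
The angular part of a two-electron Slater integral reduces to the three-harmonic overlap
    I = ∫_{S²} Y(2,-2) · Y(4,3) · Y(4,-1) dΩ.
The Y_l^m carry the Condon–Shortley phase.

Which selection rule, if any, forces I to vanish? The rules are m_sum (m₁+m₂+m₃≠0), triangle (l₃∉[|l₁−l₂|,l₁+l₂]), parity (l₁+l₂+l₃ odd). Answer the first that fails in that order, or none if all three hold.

Σmᵢ = 0  ✓
l₃∈[|l₁−l₂|,l₁+l₂]=[2,6], have l₃=4  ✓
Σlᵢ = 10 ⇒ even  ✓

none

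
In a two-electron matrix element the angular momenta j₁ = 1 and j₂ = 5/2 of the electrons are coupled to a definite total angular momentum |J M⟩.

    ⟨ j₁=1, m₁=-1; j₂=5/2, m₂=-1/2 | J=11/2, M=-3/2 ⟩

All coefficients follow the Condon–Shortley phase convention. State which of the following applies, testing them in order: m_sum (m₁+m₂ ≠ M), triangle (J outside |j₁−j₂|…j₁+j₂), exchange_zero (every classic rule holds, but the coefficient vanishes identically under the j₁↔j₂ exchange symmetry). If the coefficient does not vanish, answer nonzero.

m-sum: m₁+m₂ = -1+(-1/2) = -3/2, M = -3/2  ✓
triangle: need |j₁−j₂| ≤ J ≤ j₁+j₂, i.e. J ∈ [3/2, 7/2]; J = 11/2 is outside ✗ ⇒ coefficient is 0

triangle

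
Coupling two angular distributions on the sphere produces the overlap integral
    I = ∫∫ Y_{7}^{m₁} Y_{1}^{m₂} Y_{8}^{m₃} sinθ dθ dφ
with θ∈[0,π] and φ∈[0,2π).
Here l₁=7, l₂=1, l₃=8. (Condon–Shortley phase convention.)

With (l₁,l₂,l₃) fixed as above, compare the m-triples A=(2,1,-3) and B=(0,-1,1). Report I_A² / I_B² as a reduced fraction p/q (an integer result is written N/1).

55/36

Same 7,1,8: normalisation and zero-m 3j drop out of the ratio.
A: Δ: 0! 14! 2! / 17! → 1/2040; sum: t=0:+1/87091200 = 1/87091200; 3j²(7 1 8; 2 1 -3) = Δ·Π!·Σ² = 11/408  (sign -1)
B: Δ: 0! 14! 2! / 17! → 1/2040; sum: t=0:+1/50803200 = 1/50803200; 3j²(7 1 8; 0 -1 1) = Δ·Π!·Σ² = 3/170  (sign -1)
I_A²/I_B² = (11/408)/(3/170) = 55/36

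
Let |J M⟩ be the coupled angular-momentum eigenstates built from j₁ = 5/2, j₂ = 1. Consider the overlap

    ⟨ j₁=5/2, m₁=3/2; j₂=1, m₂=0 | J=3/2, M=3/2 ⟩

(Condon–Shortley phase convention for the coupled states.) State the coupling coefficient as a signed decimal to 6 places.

j₁+j₂−J=2  J+j₁−j₂=3  J−j₁+j₂=0  j₁+j₂+J+1=6
(j₁±m₁, j₂±m₂, J±M) = (4,1,1,1,3,0)
P² = 48/5
sum k=1..1:
  [1] −1/6 = -1/6
S = -1/6
C² = P²·S² = 4/15 ; C = -0.516398

−√(4/15) = -0.516398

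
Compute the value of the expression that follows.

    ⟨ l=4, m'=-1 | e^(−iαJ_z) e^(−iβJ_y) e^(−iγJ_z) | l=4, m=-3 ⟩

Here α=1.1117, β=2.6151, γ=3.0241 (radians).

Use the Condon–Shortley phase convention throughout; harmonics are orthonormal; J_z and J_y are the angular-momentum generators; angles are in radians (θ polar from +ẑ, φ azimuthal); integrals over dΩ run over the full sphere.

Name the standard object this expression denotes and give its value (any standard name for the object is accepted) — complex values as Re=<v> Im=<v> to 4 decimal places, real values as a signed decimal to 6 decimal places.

Wigner D-matrix element, Re=0.0366 Im=0.0347

This is a Wigner D-matrix element — the rotation-matrix element ⟨l m'| R(α,β,γ) |l m⟩ in the angular-momentum basis.
First d^4_{-1,-3}(β=2.6151), then the phase factors e^{-i(-1)α} and e^{-i(-3)γ}:
With c≡cos(β/2)=0.260216 and s≡sin(β/2)=0.965550, N=[6·120·1·5040]^{1/2}=1904.940944
k∈{0,1} keeps every argument non-negative
  k=0: (−1)^2·1904.9409/(240)·0.2602^6·0.9656^2 = +0.002297
  k=1: (−1)^3·1904.9409/(144)·0.2602^4·0.9656^4 = -0.052718
d^4_{-1,-3}(2.6151) = +0.002297 -0.052718 = -0.050420
Attach z-rotation phases: D = e^{-i(-1)(1.1117)}·(-0.050420)·e^{-i(-3)(3.0241)} = +0.036574+0.034707i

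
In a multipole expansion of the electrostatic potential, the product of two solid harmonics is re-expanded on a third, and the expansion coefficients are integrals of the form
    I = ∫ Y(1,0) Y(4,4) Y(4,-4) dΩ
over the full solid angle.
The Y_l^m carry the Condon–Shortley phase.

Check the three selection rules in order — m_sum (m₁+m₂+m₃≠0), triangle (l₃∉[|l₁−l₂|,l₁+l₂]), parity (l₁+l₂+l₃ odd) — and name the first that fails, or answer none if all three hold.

m₁+m₂+m₃ = 0 + 4 − 4 = 0  ✓
triangle: |1−4|=3 ≤ l₃=4 ≤ 1+4=5  ✓
parity: l₁+l₂+l₃ = 9 is odd  ✗

parity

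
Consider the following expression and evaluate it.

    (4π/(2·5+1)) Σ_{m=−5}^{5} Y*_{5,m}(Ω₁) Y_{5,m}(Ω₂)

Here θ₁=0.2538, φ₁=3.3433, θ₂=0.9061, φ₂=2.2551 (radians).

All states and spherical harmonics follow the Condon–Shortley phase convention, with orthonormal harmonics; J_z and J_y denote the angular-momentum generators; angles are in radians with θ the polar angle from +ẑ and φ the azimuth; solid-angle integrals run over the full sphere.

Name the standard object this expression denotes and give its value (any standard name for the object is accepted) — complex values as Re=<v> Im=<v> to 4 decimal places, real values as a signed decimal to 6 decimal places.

Legendre polynomial (addition theorem), -0.346940

This sum is the spherical-harmonic addition theorem: it equals the Legendre polynomial P_l(cos γ) of the angle γ between the two directions.
Expand P_5 via completeness: Σ_{m} conj(Y_{5,m}) at Ω₁ times Y_{5,m} at Ω₂ —
  term(m=-5) = +0.000043-0.000048i   from Y*(Ω₁)=-0.000247-0.000392i, Y(Ω₂)=+0.038740+0.134760i
  term(m=-4) = -0.000690-0.001837i   from Y*(Ω₁)=+0.003906+0.004077i, Y(Ω₂)=-0.319454-0.136715i
  term(m=-3) = -0.016519-0.002042i   from Y*(Ω₁)=-0.033474-0.023153i, Y(Ω₂)=+0.362337-0.189612i
  term(m=-2) = -0.009763+0.014101i   from Y*(Ω₁)=+0.172248+0.073520i, Y(Ω₂)=-0.018390+0.089712i
  term(m=-1) = -0.076485-0.145987i   from Y*(Ω₁)=-0.497798-0.101794i, Y(Ω₂)=+0.205042+0.251338i
  term(m=+0) = -0.096866+0.000000i   from Y*(Ω₁)=+0.534319-0.000000i, Y(Ω₂)=-0.181290+0.000000i
  term(m=+1) = -0.076485+0.145987i   from Y*(Ω₁)=+0.497798-0.101794i, Y(Ω₂)=-0.205042+0.251338i
  term(m=+2) = -0.009763-0.014101i   from Y*(Ω₁)=+0.172248-0.073520i, Y(Ω₂)=-0.018390-0.089712i
  term(m=+3) = -0.016519+0.002042i   from Y*(Ω₁)=+0.033474-0.023153i, Y(Ω₂)=-0.362337-0.189612i
  term(m=+4) = -0.000690+0.001837i   from Y*(Ω₁)=+0.003906-0.004077i, Y(Ω₂)=-0.319454+0.136715i
  term(m=+5) = +0.000043+0.000048i   from Y*(Ω₁)=+0.000247-0.000392i, Y(Ω₂)=-0.038740+0.134760i
Σ over m = -0.303695+0.000000i; ×(4π/11) → -0.346940+0.000000i. Real part: -0.346940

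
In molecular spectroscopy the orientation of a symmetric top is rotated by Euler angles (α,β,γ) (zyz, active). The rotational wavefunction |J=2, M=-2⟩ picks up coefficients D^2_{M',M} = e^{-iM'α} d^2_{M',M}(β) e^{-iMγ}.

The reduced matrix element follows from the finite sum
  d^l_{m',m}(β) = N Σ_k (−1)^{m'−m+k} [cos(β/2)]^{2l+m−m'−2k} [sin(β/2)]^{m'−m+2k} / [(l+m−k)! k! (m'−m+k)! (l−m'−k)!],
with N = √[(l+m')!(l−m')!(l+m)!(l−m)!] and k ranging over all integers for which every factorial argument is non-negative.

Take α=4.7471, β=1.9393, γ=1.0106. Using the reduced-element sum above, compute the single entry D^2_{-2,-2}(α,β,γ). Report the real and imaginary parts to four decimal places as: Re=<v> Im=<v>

First d^2_{-2,-2}(β=1.9393), then the phase factors e^{-i(-2)α} and e^{-i(-2)γ}:
Half-angle: c=0.565588, s=0.824688. N=√(1·24·1·24)=24.000000
k∈{0} keeps every argument non-negative
  k=0: (−1)^0·24.0000/(24)·0.5656^4·0.8247^0 = +0.102330
d^2_{-2,-2}(1.9393) = +0.102330
Phases: e^{-i·(-2)·4.7471}=-0.997591-0.069366i, e^{-i·(-2)·1.0106}=-0.435329+0.900271i ⇒ D=+0.050830-0.088812i

Re=0.0508 Im=-0.0888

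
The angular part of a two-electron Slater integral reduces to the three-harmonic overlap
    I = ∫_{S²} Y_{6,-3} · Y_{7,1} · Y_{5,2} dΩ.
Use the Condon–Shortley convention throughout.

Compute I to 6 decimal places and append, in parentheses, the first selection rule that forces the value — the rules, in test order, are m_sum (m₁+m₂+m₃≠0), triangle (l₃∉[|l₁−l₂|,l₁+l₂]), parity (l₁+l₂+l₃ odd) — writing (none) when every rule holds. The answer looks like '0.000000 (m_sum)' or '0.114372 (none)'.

0.051638 (none)

Rules hold: Σm=0, L=18 even, 1≤5≤13.
N = 13·15·11 = 2145
Δ = 8!·4!·6!/19! = 1/174594420
Racah Σ t=2..6: t=2:+1/4147200 t=3:−1/207360 t=4:+1/82944 t=5:−1/207360 t=6:+1/4147200 = 1/345600
⇒ 3j(6 7 5; 0 0 0)² = 420/46189, sgn -1
Racah Σ t=5..8: t=5:−1/622080 t=6:+1/414720 t=7:−1/2419200 t=8:+1/174182400 = 23/58060800
⇒ 3j(6 7 5; -3 1 2)² = 1587/923780, sgn -1
4πI² = N·(3j₀)²·(3jₘ)² = 499905/14919047
I = +1·√(0.0335078/4π) = 0.05163786
No selection rule forces the value: the integral is nonzero (none).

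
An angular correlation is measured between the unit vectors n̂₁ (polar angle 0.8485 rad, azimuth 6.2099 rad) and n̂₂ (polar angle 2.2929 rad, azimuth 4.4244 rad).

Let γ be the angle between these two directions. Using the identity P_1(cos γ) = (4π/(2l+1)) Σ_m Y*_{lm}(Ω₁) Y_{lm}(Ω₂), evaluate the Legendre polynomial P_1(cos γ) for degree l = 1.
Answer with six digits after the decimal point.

-0.556928

Addition theorem: P_1(cos γ) = (4π/3) Σ_m Y*_{lm}(Ω₁) Y_{lm}(Ω₂), m = −1…1:
  m=-1: (0.25852 - 0.01898j) × (-0.07364 + 0.24859j) = -0.01432 + 0.06566j  (running Σ = -0.01432 + 0.06566j)
  m=0: (0.32302 + 0.00000j) × (-0.32295 + 0.00000j) = -0.10432 + 0.00000j  (running Σ = -0.11864 + 0.06566j)
  m=1: (-0.25852 - 0.01898j) × (0.07364 + 0.24859j) = -0.01432 - 0.06566j  (running Σ = -0.13296 + 0.00000j)
Σ over m = -0.13296 + 0.00000j; ×(4π/3) → -0.55693 + 0.00000j. Real part: -0.556928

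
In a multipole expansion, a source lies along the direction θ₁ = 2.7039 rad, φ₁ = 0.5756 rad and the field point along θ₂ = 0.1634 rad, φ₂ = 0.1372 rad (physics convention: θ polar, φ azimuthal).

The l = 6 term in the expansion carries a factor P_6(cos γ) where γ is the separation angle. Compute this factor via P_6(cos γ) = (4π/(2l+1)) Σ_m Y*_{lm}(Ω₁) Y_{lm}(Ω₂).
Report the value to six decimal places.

-0.414721

Summing Y*_{l m}(θ₁,φ₁)·Y_{l m}(θ₂,φ₂) over m ∈ [−6, 6]; prefactor 4π/(2·6+1) = 0.966644:
  m=-6: (-0.002666-0.000860i) × (+0.000006-0.000007i) = -0.000000+0.000000i  (running Σ = -0.000000+0.000000i)
  m=-5: (+0.020018-0.005402i) × (+0.000146-0.000119i) = +0.000002-0.000003i  (running Σ = +0.000002-0.000003i)
  m=-4: (-0.061724+0.068750i) × (+0.002070-0.001265i) = -0.000041+0.000220i  (running Σ = -0.000038+0.000217i)
  m=-3: (+0.042046-0.267330i) × (+0.019547-0.008533i) = -0.001459-0.005584i  (running Σ = -0.001498-0.005367i)
  m=-2: (+0.201228+0.451094i) × (+0.122395-0.034454i) = +0.040172+0.048279i  (running Σ = +0.038674+0.042911i)
  m=-1: (-0.344635-0.223633i) × (+0.463140-0.063944i) = -0.173914-0.081536i  (running Σ = -0.135240-0.038624i)
  m=0: (-0.211107-0.000000i) × (+0.751050+0.000000i) = -0.158552-0.000000i  (running Σ = -0.293792-0.038624i)
  m=1: (+0.344635-0.223633i) × (-0.463140-0.063944i) = -0.173914+0.081536i  (running Σ = -0.467706+0.042911i)
  m=2: (+0.201228-0.451094i) × (+0.122395+0.034454i) = +0.040172-0.048279i  (running Σ = -0.427535-0.005367i)
  m=3: (-0.042046-0.267330i) × (-0.019547-0.008533i) = -0.001459+0.005584i  (running Σ = -0.428994+0.000217i)
  m=4: (-0.061724-0.068750i) × (+0.002070+0.001265i) = -0.000041-0.000220i  (running Σ = -0.429035-0.000003i)
  m=5: (-0.020018-0.005402i) × (-0.000146-0.000119i) = +0.000002+0.000003i  (running Σ = -0.429032+0.000000i)
  m=6: (-0.002666+0.000860i) × (+0.000006+0.000007i) = -0.000000-0.000000i  (running Σ = -0.429032-0.000000i)
Accumulated sum -0.429032-0.000000i; after 4π/(2l+1) scaling, -0.414721-0.000000i ⇒ P_6 = -0.414721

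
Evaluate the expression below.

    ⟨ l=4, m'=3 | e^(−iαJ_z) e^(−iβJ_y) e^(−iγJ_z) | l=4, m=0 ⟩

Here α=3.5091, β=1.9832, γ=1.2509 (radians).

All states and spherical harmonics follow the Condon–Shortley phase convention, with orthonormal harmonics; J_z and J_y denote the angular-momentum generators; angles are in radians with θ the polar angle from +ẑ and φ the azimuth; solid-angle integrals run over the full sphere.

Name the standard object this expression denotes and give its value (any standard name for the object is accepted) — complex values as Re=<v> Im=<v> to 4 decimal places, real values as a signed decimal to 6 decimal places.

Wigner D-matrix element, Re=-0.2058 Im=0.4068

This is a Wigner D-matrix element — the rotation-matrix element ⟨l m'| R(α,β,γ) |l m⟩ in the angular-momentum basis.
First d^4_{3,0}(β=1.9832), then the phase factors e^{-i(3)α} and e^{-i(0)γ}:
With c≡cos(β/2)=0.547352 and s≡sin(β/2)=0.836903, N=[5040·1·24·24]^{1/2}=1703.830978
k: max(0,(0)−(3))=0 … min(4+(0),4−(3))=1
  k=0: (−1)^3·1703.8310/(144)·0.5474^5·0.8369^3 = -0.340738
  k=1: (−1)^4·1703.8310/(144)·0.5474^3·0.8369^5 = +0.796596
d^4_{3,0}(1.9832) = -0.340738 +0.796596 = +0.455858
D = (-0.451347+0.892349i)·(+0.455858)·(+1.000000+0.000000i) = -0.205750+0.406784i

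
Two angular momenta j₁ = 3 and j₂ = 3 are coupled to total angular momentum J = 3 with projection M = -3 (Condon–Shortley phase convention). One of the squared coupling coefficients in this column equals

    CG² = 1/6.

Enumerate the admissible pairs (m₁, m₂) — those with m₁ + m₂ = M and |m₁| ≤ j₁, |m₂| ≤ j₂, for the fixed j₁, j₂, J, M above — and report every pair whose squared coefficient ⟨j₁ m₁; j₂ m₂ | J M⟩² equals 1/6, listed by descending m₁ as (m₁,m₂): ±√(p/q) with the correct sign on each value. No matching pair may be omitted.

Admissible pairs with m₁+m₂ = M = -3: (-3,0), (-2,-1), (-1,-2), (0,-3)
  (m₁,m₂)=(0,-3): CG² = 1/6, CG = +√(1/6)   ← matches the target
  (m₁,m₂)=(-1,-2): CG² = 1/3, CG = −√(1/3)
  (m₁,m₂)=(-2,-1): CG² = 1/3, CG = +√(1/3)
  (m₁,m₂)=(-3,0): CG² = 1/6, CG = −√(1/6)   ← matches the target
Pairs with CG² = 1/6: (0,-3): +√(1/6); (-3,0): −√(1/6)

(0,-3): +√(1/6); (-3,0): −√(1/6)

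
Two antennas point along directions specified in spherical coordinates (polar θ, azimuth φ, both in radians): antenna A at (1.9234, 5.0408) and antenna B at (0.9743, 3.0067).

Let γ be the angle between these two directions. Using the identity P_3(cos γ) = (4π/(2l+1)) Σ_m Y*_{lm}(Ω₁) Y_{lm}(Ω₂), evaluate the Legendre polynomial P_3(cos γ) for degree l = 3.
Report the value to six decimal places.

0.415665

Addition theorem: P_3(cos γ) = (4π/7) Σ_m Y*_{lm}(Ω₁) Y_{lm}(Ω₂), m = −3…3:
  [-3]  conj(Y_{3,-3})(Ω₁) = -0.287405+0.190592i ; Y_{3,-3}(Ω₂) = -0.217168-0.093017i ; Δ = +0.080143-0.014657i
  [-2]  conj(Y_{3,-2})(Ω₁) = +0.246168+0.189802i ; Y_{3,-2}(Ω₂) = +0.378722+0.104727i ; Δ = +0.073352+0.097663i
  [-1]  conj(Y_{3,-1})(Ω₁) = -0.039491+0.115895i ; Y_{3,-1}(Ω₂) = -0.153083-0.020776i ; Δ = +0.008453-0.016921i
  [+0]  conj(Y_{3,0})(Ω₁) = +0.309773-0.000000i ; Y_{3,0}(Ω₂) = -0.298137+0.000000i ; Δ = -0.092355+0.000000i
  [+1]  conj(Y_{3,1})(Ω₁) = +0.039491+0.115895i ; Y_{3,1}(Ω₂) = +0.153083-0.020776i ; Δ = +0.008453+0.016921i
  [+2]  conj(Y_{3,2})(Ω₁) = +0.246168-0.189802i ; Y_{3,2}(Ω₂) = +0.378722-0.104727i ; Δ = +0.073352-0.097663i
  [+3]  conj(Y_{3,3})(Ω₁) = +0.287405+0.190592i ; Y_{3,3}(Ω₂) = +0.217168-0.093017i ; Δ = +0.080143+0.014657i
Σ over m = +0.231543+0.000000i; ×(4π/7) → +0.415665+0.000000i. Real part: 0.415665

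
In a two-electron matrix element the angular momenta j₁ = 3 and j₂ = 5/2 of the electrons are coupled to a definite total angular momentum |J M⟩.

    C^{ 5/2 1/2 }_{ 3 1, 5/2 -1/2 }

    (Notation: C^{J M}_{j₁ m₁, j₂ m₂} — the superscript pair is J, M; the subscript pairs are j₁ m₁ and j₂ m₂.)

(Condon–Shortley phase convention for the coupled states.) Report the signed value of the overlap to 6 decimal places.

-0.478091

triangle: 3!*3!*2!/9! = 72/362880
(j±m)!: 4!*2!*2!*3!*3!*2! = 6912
prefactor² = (2J+1)*Δ*N² = 288/35
  k=0: +1/(0!*3!*2!*2!*1!*0!) = 1/24
  k=1: −1/(1!*2!*1!*1!*2!*1!) = -1/4
  k=2: +1/(2!*1!*0!*0!*3!*2!) = 1/24
Σ = -1/6  ⇒  CG² = 288/35*(-1/6)² = 8/35
CG = −√(8/35) = -0.478091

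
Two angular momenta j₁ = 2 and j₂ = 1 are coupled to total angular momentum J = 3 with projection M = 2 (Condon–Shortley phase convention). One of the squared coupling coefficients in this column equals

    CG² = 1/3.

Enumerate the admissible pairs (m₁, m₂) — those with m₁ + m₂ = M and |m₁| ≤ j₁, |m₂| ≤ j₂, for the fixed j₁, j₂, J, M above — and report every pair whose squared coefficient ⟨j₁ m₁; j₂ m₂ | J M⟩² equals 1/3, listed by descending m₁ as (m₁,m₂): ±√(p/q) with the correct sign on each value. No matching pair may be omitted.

Admissible pairs with m₁+m₂ = M = 2: (1,1), (2,0)
  (m₁,m₂)=(2,0): CG² = 1/3, CG = +√(1/3)   ← matches the target
  (m₁,m₂)=(1,1): CG² = 2/3, CG = +√(2/3)
Pairs with CG² = 1/3: (2,0): +√(1/3)

(2,0): +√(1/3)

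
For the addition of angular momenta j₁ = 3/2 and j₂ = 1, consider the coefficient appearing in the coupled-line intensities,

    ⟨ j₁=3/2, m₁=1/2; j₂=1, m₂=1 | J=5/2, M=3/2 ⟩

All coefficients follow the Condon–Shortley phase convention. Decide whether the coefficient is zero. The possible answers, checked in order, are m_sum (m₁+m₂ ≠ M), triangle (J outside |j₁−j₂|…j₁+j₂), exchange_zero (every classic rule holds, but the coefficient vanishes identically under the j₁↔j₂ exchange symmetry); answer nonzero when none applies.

nonzero

m-sum: m₁+m₂ = 1/2+1 = 3/2, M = 3/2  ✓
triangle: |j₁−j₂| = 1/2 ≤ J = 5/2 ≤ j₁+j₂ = 5/2  ✓
exchange: j₁≠j₂ or m₁≠m₂ — the exchange symmetry imposes no constraint here
value check: CG = +√(3/5) = +0.774597 ≠ 0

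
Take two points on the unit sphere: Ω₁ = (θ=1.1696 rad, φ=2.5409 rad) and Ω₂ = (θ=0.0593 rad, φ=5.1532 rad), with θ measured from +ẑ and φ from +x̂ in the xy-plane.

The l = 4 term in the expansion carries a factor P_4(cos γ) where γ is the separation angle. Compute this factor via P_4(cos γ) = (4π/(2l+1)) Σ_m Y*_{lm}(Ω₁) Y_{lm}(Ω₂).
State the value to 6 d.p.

Expand P_4 via completeness: Σ_{m} conj(Y_{4,m}) at Ω₁ times Y_{4,m} at Ω₂ —
  term(m=-4) = -0.00000 + 0.00000j   from Y*(Ω₁)=-0.23497 - 0.21404j, Y(Ω₂)=-0.00000 - 0.00001j
  term(m=-3) = 0.00000 - 0.00010j   from Y*(Ω₁)=0.08742 + 0.37121j, Y(Ω₂)=-0.00025 - 0.00006j
  term(m=-2) = 0.00007 + 0.00012j   from Y*(Ω₁)=0.00691 - 0.01786j, Y(Ω₂)=-0.00446 + 0.00542j
  term(m=-1) = 0.03157 + 0.01846j   from Y*(Ω₁)=0.27114 - 0.18577j, Y(Ω₂)=0.04747 + 0.10063j
  term(m=+0) = -0.06695 + 0.00000j   from Y*(Ω₁)=-0.08052 + 0.00000j, Y(Ω₂)=0.83147 + 0.00000j
  term(m=+1) = 0.03157 - 0.01846j   from Y*(Ω₁)=-0.27114 - 0.18577j, Y(Ω₂)=-0.04747 + 0.10063j
  term(m=+2) = 0.00007 - 0.00012j   from Y*(Ω₁)=0.00691 + 0.01786j, Y(Ω₂)=-0.00446 - 0.00542j
  term(m=+3) = 0.00000 + 0.00010j   from Y*(Ω₁)=-0.08742 + 0.37121j, Y(Ω₂)=0.00025 - 0.00006j
  term(m=+4) = -0.00000 - 0.00000j   from Y*(Ω₁)=-0.23497 + 0.21404j, Y(Ω₂)=-0.00000 + 0.00001j
Σ over m = -0.00368 - 0.00000j; ×(4π/9) → -0.00514 - 0.00000j. Real part: -0.005143

-0.005143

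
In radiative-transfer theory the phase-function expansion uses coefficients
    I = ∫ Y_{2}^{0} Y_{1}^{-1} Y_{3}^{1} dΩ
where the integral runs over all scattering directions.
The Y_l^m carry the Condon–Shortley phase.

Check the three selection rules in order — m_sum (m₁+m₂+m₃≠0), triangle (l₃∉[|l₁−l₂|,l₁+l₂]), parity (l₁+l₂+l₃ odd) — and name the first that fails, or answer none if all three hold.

none

azimuthal sum: 0 − 1 + 1 = 0  ✓
1 ≤ 3 ≤ 3 (triangle on l)  ✓
L = 2 + 1 + 3 = 6 (even)  ✓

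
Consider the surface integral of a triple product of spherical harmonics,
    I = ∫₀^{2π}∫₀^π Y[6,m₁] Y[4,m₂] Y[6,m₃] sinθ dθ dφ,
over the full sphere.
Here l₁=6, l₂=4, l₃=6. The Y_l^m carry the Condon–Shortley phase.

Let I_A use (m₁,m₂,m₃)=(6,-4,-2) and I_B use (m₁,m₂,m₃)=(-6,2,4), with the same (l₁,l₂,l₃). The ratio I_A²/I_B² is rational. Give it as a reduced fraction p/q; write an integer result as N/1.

14/135

Same 6,4,6: normalisation and zero-m 3j drop out of the ratio.
A: Δ: 4! 8! 4! / 17! → 1/15315300; sum: t=0:+1/23224320 = 1/23224320; 3j²(6 4 6; 6 -4 -2) = Δ·Π!·Σ² = 1/442  (sign +1)
B: Δ: 4! 8! 4! / 17! → 1/15315300; sum: t=4:+1/3870720 = 1/3870720; 3j²(6 4 6; -6 2 4) = Δ·Π!·Σ² = 135/6188  (sign +1)
I_A²/I_B² = (1/442)/(135/6188) = 14/135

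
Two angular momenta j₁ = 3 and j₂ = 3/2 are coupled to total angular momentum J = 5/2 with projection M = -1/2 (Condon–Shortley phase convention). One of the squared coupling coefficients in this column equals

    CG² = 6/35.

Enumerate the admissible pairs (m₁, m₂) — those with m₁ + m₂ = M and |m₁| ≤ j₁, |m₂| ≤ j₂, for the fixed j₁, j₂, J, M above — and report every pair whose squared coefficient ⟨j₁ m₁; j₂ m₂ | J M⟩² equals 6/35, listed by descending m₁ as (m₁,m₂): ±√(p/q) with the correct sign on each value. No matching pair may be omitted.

(0,-1/2): −√(6/35)

Admissible pairs with m₁+m₂ = M = -1/2: (-2,3/2), (-1,1/2), (0,-1/2), (1,-3/2)
  (m₁,m₂)=(1,-3/2): CG² = 27/70, CG = +√(27/70)
  (m₁,m₂)=(0,-1/2): CG² = 6/35, CG = −√(6/35)   ← matches the target
  (m₁,m₂)=(-1,1/2): CG² = 1/70, CG = −√(1/70)
  (m₁,m₂)=(-2,3/2): CG² = 3/7, CG = +√(3/7)
Pairs with CG² = 6/35: (0,-1/2): −√(6/35)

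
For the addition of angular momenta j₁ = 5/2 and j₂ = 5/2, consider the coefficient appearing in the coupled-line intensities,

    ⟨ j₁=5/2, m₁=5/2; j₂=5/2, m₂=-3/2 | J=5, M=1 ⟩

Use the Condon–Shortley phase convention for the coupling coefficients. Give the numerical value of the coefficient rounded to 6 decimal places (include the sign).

+0.154303

√[11·0!5!5!/11! · 5!0!1!4!6!4!] = √(1382400/7)
  +(−1)^0/∏(0,0,0,1,5,4)! = 1/2880  (running 1/2880)
⟨..|..⟩ = √(1382400/7)·(1/2880) = +0.154303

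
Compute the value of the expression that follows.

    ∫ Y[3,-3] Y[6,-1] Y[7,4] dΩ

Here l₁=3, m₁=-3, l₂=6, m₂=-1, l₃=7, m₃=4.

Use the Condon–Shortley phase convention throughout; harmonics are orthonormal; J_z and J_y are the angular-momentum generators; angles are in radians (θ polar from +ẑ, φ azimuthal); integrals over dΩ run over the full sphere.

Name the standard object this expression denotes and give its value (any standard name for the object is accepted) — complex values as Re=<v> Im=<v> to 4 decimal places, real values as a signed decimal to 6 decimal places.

Gaunt coefficient, -0.190770

This is a Gaunt coefficient — the integral of a triple product of spherical harmonics over the sphere.
m-sum 0 ✓  L=16 even ✓  3≤7≤9 ✓
Π(2lᵢ+1) = 7×13×15 = 1365
triangle coeff Δ(3,6,7) = 1/2042040
Σ_t [0,2]: t=0:+1/207360 t=1:−1/57600 t=2:+1/207360 = -1/129600
(3j)²=168/12155 [(3 6 7; 0 0 0)], sign=+1
Σ_t [2,2]: t=2:+1/1451520 = 1/1451520
(3j)²=75/3094 [(3 6 7; -3 -1 4)], sign=-1
⇒ 4πI² = 18900/41327
I = (-1)√(18900/41327/(4π)) = -0.19076954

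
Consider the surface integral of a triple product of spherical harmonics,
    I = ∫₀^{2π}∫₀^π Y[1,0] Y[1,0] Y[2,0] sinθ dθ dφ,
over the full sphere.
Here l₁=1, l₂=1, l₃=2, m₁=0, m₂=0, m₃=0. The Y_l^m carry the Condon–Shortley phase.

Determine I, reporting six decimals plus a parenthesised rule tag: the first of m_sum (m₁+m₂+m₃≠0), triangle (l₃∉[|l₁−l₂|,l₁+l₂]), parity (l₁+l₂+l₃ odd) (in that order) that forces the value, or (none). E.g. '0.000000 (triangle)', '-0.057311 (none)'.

0.252313 (none)

Checks pass: Σm=0; 4 even; l₃=2∈[0,2].
(2·1+1)(2·1+1)(2·2+1) = 45
Δ: 0! 2! 2! / 5! → 1/30
sum: t=0:+1/1 = 1/1
3j²(1 1 2; 0 0 0) = Δ·Π!·Σ² = 2/15  (sign +1)
(m-triple is (0,0,0) — same symbol as above.)
combine: 4πI² = 45·2/15·2/15 = 4/5
take √, sign +1: I = 0.25231325
No selection rule forces the value: the integral is nonzero (none).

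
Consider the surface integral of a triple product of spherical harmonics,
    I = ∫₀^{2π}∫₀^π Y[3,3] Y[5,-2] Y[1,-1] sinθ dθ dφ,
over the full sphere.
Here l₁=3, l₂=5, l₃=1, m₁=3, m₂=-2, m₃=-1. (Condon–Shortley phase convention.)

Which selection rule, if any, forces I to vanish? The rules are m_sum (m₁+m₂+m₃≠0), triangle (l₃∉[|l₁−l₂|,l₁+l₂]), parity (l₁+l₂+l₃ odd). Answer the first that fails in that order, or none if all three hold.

azimuthal sum: 3 − 2 − 1 = 0  ✓
l₃ must lie in [2,8]; have l₃=1  ✗
L = 3 + 5 + 1 = 9 (odd)

triangle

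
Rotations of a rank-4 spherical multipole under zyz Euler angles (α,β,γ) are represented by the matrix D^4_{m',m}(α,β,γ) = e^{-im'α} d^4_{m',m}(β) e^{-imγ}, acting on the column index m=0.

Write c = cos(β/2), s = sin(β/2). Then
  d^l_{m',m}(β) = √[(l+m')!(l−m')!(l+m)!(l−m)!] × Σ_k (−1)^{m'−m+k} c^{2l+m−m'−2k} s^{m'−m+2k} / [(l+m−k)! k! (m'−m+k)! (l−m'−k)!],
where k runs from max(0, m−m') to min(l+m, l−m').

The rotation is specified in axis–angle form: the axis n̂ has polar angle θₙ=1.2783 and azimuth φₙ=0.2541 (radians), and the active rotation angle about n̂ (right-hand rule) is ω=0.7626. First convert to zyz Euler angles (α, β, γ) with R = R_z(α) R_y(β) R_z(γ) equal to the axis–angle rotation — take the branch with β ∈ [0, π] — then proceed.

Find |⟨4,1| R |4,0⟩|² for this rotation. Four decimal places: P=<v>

P=0.0620

Axis–angle → zyz. n̂ = (sinθₙcosφₙ, sinθₙsinφₙ, cosθₙ) = (+0.926781, +0.240698, +0.288343), ω = 0.7626.
R = I cosω + sinω [n̂]ₓ + (1−cosω) n̂n̂ᵀ gives
  R = [+0.960928, -0.137407, +0.240287; +0.260971, +0.739088, -0.621002; -0.092263, +0.659445, +0.746069]
β = atan2(√(R₁₃²+R₂₃²), R₃₃) = 0.728657; α = atan2(R₂₃, R₁₃) mod 2π = 5.081581; γ = atan2(R₃₂, −R₃₁) mod 2π = 1.431788
D^4_{1,0}(5.0816,0.7287,1.4318) = e^{-i·1·5.0816}·d^4_{1,0}(0.7287)·e^{-i·0·1.4318}. Compute d first:
c=cos(0.728657/2)=0.934363, s=sin(0.728657/2)=0.356322; N=√[120·6·24·24]=643.987578
k∈{0,1,2,3} keeps every argument non-negative
  k=0: (−1)^1·643.9876/(144)·0.9344^7·0.3563^1 = -0.990758
  k=1: (−1)^2·643.9876/(24)·0.9344^5·0.3563^3 = +0.864516
  k=2: (−1)^3·643.9876/(24)·0.9344^3·0.3563^5 = -0.125727
  k=3: (−1)^4·643.9876/(144)·0.9344^1·0.3563^7 = +0.003047
d^4_{1,0}(0.7287) = -0.990758 +0.864516 -0.125727 +0.003047 = -0.248922
|D^4_{1,0}|² = |d^4_{1,0}(β)|² = (-0.248922)² = 0.061962 (the z-rotation phases have unit modulus)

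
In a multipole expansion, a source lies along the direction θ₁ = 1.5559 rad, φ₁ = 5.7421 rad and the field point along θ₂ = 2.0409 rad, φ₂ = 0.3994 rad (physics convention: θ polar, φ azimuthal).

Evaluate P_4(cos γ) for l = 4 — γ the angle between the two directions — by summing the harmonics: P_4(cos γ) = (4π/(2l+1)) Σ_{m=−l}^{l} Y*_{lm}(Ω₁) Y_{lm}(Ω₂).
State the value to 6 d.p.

Summing Y*_{l m}(θ₁,φ₁)·Y_{l m}(θ₂,φ₂) over m ∈ [−4, 4]; prefactor 4π/(2·4+1) = 1.396263:
  term(m=-4) = -0.100618+0.071885i   from Y*(Ω₁)=-0.247400-0.366681i, Y(Ω₂)=-0.007492-0.279458i
  term(m=-3) = +0.007108+0.002356i   from Y*(Ω₁)=-0.000977-0.018613i, Y(Ω₂)=-0.146254+0.374191i
  term(m=-2) = +0.011824+0.036891i   from Y*(Ω₁)=-0.156751+0.294853i, Y(Ω₂)=+0.080926-0.083125i
  term(m=-1) = -0.003720+0.005099i   from Y*(Ω₁)=-0.018110+0.010882i, Y(Ω₂)=+0.275230-0.116171i
  term(m=+0) = -0.056346+0.000000i   from Y*(Ω₁)=+0.316653-0.000000i, Y(Ω₂)=-0.177941+0.000000i
  term(m=+1) = -0.003720-0.005099i   from Y*(Ω₁)=+0.018110+0.010882i, Y(Ω₂)=-0.275230-0.116171i
  term(m=+2) = +0.011824-0.036891i   from Y*(Ω₁)=-0.156751-0.294853i, Y(Ω₂)=+0.080926+0.083125i
  term(m=+3) = +0.007108-0.002356i   from Y*(Ω₁)=+0.000977-0.018613i, Y(Ω₂)=+0.146254+0.374191i
  term(m=+4) = -0.100618-0.071885i   from Y*(Ω₁)=-0.247400+0.366681i, Y(Ω₂)=-0.007492+0.279458i
Total Σ_m = -0.227158+0.000000i. Multiply by 1.396263: -0.317172+0.000000i. P_4(cos γ) = -0.317172

-0.317172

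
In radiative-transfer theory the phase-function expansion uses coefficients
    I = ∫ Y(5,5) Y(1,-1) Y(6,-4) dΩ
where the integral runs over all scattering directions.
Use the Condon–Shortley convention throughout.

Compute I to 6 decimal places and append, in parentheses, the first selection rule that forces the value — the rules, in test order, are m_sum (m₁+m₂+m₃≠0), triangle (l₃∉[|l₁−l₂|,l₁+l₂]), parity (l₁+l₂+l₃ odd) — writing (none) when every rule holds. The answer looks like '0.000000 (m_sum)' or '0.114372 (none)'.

0.040859 (none)

Checks pass: Σm=0; 12 even; l₃=6∈[4,6].
(2·5+1)(2·1+1)(2·6+1) = 429
Δ: 0! 10! 2! / 13! → 1/858
sum: t=0:+1/14400 = 1/14400
3j²(5 1 6; 0 0 0) = Δ·Π!·Σ² = 6/143  (sign +1)
sum: t=0:+1/7257600 = 1/7257600
3j²(5 1 6; 5 -1 -4) = Δ·Π!·Σ² = 1/858  (sign +1)
combine: 4πI² = 429·6/143·1/858 = 3/143
take √, sign +1: I = 0.04085899
No selection rule forces the value: the integral is nonzero (none).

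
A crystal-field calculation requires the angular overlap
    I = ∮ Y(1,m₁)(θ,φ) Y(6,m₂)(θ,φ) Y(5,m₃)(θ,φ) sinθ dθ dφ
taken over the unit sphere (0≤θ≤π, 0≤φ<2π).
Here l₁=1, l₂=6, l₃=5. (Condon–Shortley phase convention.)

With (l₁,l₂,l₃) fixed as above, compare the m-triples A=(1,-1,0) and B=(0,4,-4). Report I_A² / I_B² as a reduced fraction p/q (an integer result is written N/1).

21/20

Same 1,6,5: normalisation and zero-m 3j drop out of the ratio.
A: Δ: 2! 0! 10! / 13! → 1/858; sum: t=0:+1/28800 = 1/28800; 3j²(1 6 5; 1 -1 0) = Δ·Π!·Σ² = 7/286  (sign -1)
B: Δ: 2! 0! 10! / 13! → 1/858; sum: t=1:−1/362880 = -1/362880; 3j²(1 6 5; 0 4 -4) = Δ·Π!·Σ² = 10/429  (sign +1)
I_A²/I_B² = (7/286)/(10/429) = 21/20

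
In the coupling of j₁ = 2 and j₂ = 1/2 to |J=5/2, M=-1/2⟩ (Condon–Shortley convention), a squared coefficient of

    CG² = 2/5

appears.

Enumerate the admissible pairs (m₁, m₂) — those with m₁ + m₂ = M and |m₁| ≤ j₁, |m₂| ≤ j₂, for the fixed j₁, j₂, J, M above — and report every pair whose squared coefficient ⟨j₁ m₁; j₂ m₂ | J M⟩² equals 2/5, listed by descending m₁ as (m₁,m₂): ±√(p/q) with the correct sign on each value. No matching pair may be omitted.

(-1,1/2): +√(2/5)

Admissible pairs with m₁+m₂ = M = -1/2: (-1,1/2), (0,-1/2)
  (m₁,m₂)=(0,-1/2): CG² = 3/5, CG = +√(3/5)
  (m₁,m₂)=(-1,1/2): CG² = 2/5, CG = +√(2/5)   ← matches the target
Pairs with CG² = 2/5: (-1,1/2): +√(2/5)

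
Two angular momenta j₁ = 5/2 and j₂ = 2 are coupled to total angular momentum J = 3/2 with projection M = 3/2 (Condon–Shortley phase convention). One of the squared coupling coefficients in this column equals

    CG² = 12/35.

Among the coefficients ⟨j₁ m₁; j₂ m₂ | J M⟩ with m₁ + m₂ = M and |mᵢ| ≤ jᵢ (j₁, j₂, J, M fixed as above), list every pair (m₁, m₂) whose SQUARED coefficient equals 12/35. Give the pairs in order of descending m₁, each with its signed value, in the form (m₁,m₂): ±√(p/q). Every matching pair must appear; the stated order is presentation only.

(3/2,0): −√(12/35)

Admissible pairs with m₁+m₂ = M = 3/2: (-1/2,2), (1/2,1), (3/2,0), (5/2,-1)
  (m₁,m₂)=(5/2,-1): CG² = 2/7, CG = +√(2/7)
  (m₁,m₂)=(3/2,0): CG² = 12/35, CG = −√(12/35)   ← matches the target
  (m₁,m₂)=(1/2,1): CG² = 9/35, CG = +√(9/35)
  (m₁,m₂)=(-1/2,2): CG² = 4/35, CG = −√(4/35)
Pairs with CG² = 12/35: (3/2,0): −√(12/35)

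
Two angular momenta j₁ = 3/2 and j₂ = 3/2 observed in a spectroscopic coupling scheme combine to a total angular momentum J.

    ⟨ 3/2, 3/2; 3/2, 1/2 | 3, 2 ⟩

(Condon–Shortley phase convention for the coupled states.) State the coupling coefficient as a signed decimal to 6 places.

triangle: 0!*3!*3!/7! = 36/5040
(j±m)!: 3!*0!*2!*1!*5!*1! = 1440
prefactor² = (2J+1)*Δ*N² = 72
  k=0: +1/(0!*0!*0!*2!*3!*1!) = 1/12
Σ = 1/12  ⇒  CG² = 72*(1/12)² = 1/2
CG = +√(1/2) = +0.707107

+√(1/2) = +0.707107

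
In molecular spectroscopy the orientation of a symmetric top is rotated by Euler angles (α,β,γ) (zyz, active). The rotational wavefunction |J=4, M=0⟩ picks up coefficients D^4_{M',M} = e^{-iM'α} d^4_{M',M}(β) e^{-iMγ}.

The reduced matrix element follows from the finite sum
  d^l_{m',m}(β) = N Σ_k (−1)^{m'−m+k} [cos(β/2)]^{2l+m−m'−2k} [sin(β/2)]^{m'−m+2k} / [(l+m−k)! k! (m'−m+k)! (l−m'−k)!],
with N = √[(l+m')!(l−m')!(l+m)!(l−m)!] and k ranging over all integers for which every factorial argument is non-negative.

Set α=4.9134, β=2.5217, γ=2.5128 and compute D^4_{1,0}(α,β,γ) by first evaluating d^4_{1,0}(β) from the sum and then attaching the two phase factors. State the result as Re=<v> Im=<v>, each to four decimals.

Split into d^4_{1,0}(β=2.5217) × two z-phases.
With c≡cos(β/2)=0.305008 and s≡sin(β/2)=0.952350, N=[120·6·24·24]^{1/2}=643.987578
The bounds max(0,m−m')=0 and min(l+m,l−m')=3 give 4 terms
  k=0: (−1)^1·643.9876/(144)·0.3050^7·0.9523^1 = -0.001046
  k=1: (−1)^2·643.9876/(24)·0.3050^5·0.9523^3 = +0.061180
  k=2: (−1)^3·643.9876/(24)·0.3050^3·0.9523^5 = -0.596459
  k=3: (−1)^4·643.9876/(144)·0.3050^1·0.9523^7 = +0.969173
d^4_{1,0}(2.5217) = -0.001046 +0.061180 -0.596459 +0.969173 = +0.432848
Attach z-rotation phases: D = e^{-i(1)(4.9134)}·(+0.432848)·e^{-i(0)(2.5128)} = +0.086423+0.424133i

Re=0.0864 Im=0.4241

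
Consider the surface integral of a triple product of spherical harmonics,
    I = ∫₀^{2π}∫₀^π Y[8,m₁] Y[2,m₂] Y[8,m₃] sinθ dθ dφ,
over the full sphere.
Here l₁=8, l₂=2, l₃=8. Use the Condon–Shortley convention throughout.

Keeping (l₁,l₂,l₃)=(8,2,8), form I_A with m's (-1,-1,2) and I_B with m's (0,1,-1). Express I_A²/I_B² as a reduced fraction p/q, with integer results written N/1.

35/4

l's match ⇒ only the (l;m) 3-j factors differ between A and B.
A: triangle coeff Δ(8,2,8) = 1/348840; Σ_t [0,1]: t=0:+1/87091200 t=1:−1/58060800 = -1/174182400; (3j)²=7/2584 [(8 2 8; -1 -1 2)], sign=-1
B: triangle coeff Δ(8,2,8) = 1/348840; Σ_t [1,2]: t=1:−1/50803200 t=2:+1/58060800 = -1/406425600; (3j)²=1/3230 [(8 2 8; 0 1 -1)], sign=+1
I_A²/I_B² = (7/2584)/(1/3230) = 35/4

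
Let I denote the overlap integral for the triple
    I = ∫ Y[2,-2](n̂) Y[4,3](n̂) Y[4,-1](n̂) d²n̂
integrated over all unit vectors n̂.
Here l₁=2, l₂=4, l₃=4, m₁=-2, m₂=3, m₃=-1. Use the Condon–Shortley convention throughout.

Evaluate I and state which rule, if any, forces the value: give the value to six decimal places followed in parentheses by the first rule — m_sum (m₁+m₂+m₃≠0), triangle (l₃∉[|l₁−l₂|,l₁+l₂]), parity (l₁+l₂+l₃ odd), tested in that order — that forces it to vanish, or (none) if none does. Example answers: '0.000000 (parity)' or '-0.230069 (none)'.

Checks pass: Σm=0; 10 even; l₃=4∈[2,6].
(2·2+1)(2·4+1)(2·4+1) = 405
Δ: 2! 2! 6! / 11! → 1/13860
sum: t=0:+1/192 t=1:−1/36 t=2:+1/192 = -5/288
3j²(2 4 4; 0 0 0) = Δ·Π!·Σ² = 20/693  (sign -1)
sum: t=2:+1/480 = 1/480
3j²(2 4 4; -2 3 -1) = Δ·Π!·Σ² = 3/110  (sign -1)
combine: 4πI² = 405·20/693·3/110 = 270/847
take √, sign +1: I = 0.15927046
No selection rule forces the value: the integral is nonzero (none).

0.159270 (none)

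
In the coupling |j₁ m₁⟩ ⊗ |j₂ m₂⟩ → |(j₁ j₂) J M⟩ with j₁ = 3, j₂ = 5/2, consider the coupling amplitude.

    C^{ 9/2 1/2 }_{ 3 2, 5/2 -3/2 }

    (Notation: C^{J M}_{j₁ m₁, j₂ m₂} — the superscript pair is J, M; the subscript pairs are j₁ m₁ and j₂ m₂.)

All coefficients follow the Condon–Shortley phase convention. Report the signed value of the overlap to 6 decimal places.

+0.510355  (= +√(361/1386))

√[10·1!5!4!/11! · 5!1!1!4!5!4!] = √(460800/77)
  +(−1)^0/∏(0,1,1,1,4,3)! = 1/144  (running 1/144)
  +(−1)^1/∏(1,0,0,0,5,4)! = -1/2880  (running 19/2880)
⟨..|..⟩ = √(460800/77)·(19/2880) = +0.510355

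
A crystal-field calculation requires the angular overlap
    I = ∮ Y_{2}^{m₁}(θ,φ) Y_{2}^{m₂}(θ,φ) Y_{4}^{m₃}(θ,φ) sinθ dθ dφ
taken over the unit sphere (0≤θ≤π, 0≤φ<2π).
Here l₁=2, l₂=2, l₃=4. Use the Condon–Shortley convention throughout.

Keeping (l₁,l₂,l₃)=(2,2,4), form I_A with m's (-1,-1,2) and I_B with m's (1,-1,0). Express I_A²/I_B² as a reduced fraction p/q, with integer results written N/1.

5/2

Same 2,2,4: normalisation and zero-m 3j drop out of the ratio.
A: Δ: 0! 4! 4! / 9! → 1/630; sum: t=0:+1/36 = 1/36; 3j²(2 2 4; -1 -1 2) = Δ·Π!·Σ² = 4/63  (sign +1)
B: Δ: 0! 4! 4! / 9! → 1/630; sum: t=0:+1/36 = 1/36; 3j²(2 2 4; 1 -1 0) = Δ·Π!·Σ² = 8/315  (sign +1)
I_A²/I_B² = (4/63)/(8/315) = 5/2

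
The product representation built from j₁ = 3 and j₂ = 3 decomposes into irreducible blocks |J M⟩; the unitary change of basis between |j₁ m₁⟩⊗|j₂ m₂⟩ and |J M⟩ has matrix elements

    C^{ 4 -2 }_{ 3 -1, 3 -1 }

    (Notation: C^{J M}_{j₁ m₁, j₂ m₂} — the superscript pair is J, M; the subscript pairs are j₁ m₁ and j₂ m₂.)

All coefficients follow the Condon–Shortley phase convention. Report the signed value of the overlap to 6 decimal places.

j₁+j₂−J=2  J+j₁−j₂=4  J−j₁+j₂=4  j₁+j₂+J+1=11
(j₁±m₁, j₂±m₂, J±M) = (2,4,2,4,2,6)
P² = 331776/385
sum k=0..2:
  [0] +1/192 = 1/192
  [1] −1/36 = -1/36
  [2] +1/192 = 1/192
S = -5/288
C² = P²·S² = 20/77 ; C = -0.509647

-0.509647  (= −√(20/77))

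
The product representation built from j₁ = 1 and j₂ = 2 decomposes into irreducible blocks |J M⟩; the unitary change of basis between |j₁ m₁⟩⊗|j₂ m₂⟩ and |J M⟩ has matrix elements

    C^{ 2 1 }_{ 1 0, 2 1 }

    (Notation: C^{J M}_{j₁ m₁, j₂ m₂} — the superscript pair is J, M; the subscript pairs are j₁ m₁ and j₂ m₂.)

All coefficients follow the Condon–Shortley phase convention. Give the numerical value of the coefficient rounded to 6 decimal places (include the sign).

triangle: 1!·1!·3!/6! = 6/720
(j±m)!: 1!·1!·3!·1!·3!·1! = 36
prefactor² = (2J+1)·Δ·N² = 3/2
  k=0: +1/(0!·1!·1!·3!·0!·0!) = 1/6
  k=1: −1/(1!·0!·0!·2!·1!·1!) = -1/2
Σ = -1/3  ⇒  CG² = 3/2·(-1/3)² = 1/6
CG = −√(1/6) = -0.408248

-0.408248  (= −√(1/6))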